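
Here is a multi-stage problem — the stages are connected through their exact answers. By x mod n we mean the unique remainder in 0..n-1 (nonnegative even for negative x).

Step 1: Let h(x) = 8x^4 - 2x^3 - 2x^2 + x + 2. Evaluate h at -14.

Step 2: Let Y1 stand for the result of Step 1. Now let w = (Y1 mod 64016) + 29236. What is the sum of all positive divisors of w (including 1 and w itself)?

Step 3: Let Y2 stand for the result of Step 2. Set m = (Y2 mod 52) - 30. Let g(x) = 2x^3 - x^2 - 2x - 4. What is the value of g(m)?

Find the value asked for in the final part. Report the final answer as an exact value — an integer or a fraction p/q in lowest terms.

-21740

Step 1: 8*(-14)^4 - 2*(-14)^3 - 2*(-14)^2 + 1*(-14)^1 + 2 = (307328) + (5488) + (-392) + (-14) + (2) = 312412; answer 312412
Step 2: Y1 = 312412; w = 85584; 85584 = 2^4 * 3 * 1783; sigma = (1 + 2 + 4 + 8 + 16) * (1 + 3) * (1 + 1783) = 31 * 4 * 1784 = 221216; answer 221216
Step 3: Y2 = 221216; m = -22; 2*(-22)^3 - 1*(-22)^2 - 2*(-22)^1 - 4 = (-21296) + (-484) + (44) + (-4) = -21740; answer -21740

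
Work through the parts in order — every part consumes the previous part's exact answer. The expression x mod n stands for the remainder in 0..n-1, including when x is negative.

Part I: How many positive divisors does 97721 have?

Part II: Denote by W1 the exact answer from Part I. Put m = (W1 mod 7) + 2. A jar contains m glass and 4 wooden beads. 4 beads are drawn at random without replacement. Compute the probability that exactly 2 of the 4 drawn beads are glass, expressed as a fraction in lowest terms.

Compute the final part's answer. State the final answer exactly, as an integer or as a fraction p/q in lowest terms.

3/7

Part I: 97721 = 13 * 7517; number of divisors = (1+1) * (1+1) = 4; answer 4
Part II: W1 = 4; m = 6; total draws C(10,4) = 210; favorable C(6,2)*C(4,2) = 90; P = 3/7; answer 3/7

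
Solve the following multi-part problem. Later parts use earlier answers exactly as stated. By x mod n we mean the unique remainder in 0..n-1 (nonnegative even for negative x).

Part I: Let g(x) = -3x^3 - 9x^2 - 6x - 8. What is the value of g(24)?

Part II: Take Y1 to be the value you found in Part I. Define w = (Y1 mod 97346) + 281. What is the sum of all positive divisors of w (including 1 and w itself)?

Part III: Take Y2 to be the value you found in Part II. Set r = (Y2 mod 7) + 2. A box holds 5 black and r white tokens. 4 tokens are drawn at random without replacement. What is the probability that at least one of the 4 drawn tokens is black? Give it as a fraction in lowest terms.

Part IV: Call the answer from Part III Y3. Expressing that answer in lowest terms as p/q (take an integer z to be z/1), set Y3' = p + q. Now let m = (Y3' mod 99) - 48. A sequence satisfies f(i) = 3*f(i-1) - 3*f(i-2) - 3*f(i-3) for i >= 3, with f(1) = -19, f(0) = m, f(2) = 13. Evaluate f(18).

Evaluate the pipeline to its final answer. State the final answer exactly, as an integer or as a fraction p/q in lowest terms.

Part I: -3*(24)^3 - 9*(24)^2 - 6*(24)^1 - 8 = (-41472) + (-5184) + (-144) + (-8) = -46808; answer -46808
Part II: Y1 = -46808; w = 50819; 50819 = 89 * 571; sigma = (1 + 89) * (1 + 571) = 90 * 572 = 51480; answer 51480
Part III: Y2 = 51480; r = 4; total draws C(9,4) = 126; complement C(4,4) = 1; favorable 126 - 1 = 125; P = 125/126; answer 125/126
Part IV: Y3 = 125/126; threaded value p + q = 251; m = 5; f(3) = 3*(13) - 3*(-19) - 3*(5) = 81; iterating: f(3)=81, f(4)=261, f(5)=501, f(6)=477, f(7)=-855, f(8)=-5499, f(9)=-15363, f(10)=-27027, f(11)=-18495, f(12)=71685, f(13)=351621, f(14)=895293, f(15)=1415961, f(16)=507141, f(17)=-5412339, f(18)=-22006323; answer -22006323

-22006323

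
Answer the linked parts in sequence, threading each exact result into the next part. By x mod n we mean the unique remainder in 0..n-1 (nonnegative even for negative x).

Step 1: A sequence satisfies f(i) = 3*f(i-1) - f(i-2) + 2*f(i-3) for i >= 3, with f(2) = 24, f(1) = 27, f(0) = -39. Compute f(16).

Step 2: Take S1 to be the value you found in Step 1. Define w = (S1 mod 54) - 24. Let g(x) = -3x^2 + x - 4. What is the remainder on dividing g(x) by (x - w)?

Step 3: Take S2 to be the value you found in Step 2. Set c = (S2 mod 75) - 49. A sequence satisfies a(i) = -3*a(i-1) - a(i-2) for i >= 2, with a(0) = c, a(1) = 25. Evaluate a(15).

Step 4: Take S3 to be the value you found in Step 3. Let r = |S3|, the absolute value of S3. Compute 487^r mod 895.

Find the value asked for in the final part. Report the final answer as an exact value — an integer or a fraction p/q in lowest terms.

884

Step 1: f(3) = 3*(24) - 1*(27) + 2*(-39) = -33; iterating: f(3)=-33, f(4)=-69, f(5)=-126, f(6)=-375, f(7)=-1137, f(8)=-3288, f(9)=-9477, f(10)=-27417, f(11)=-79350, f(12)=-229587, f(13)=-664245, f(14)=-1921848, f(15)=-5560473, f(16)=-16088061; answer -16088061
Step 2: S1 = -16088061; w = 27; remainder = value at the root: -3*(27)^2 + 1*(27)^1 - 4 = (-2187) + (27) + (-4) = -2164; answer -2164
Step 3: S2 = -2164; c = -38; a(2) = -3*(25) - 1*(-38) = -37; iterating: a(2)=-37, a(3)=86, a(4)=-221, a(5)=577, a(6)=-1510, a(7)=3953, a(8)=-10349, a(9)=27094, a(10)=-70933, a(11)=185705, a(12)=-486182, a(13)=1272841, a(14)=-3332341, a(15)=8724182; answer 8724182
Step 4: S3 = 8724182; r = 8724182; squarings mod 895: 487^1=487, 487^2=889, 487^4=36, 487^8=401, 487^16=596, 487^32=796, 487^64=851, 487^128=146, 487^256=731, 487^512=46, 487^1024=326, 487^2048=666, 487^4096=531, 487^8192=36, 487^16384=401, 487^32768=596, 487^65536=796, 487^131072=851, 487^262144=146, 487^524288=731, 487^1048576=46, 487^2097152=326, 487^4194304=666, 487^8388608=531; 487^8724182 = 487^2 * 487^4 * 487^16 * 487^64 * 487^128 * 487^512 * 487^1024 * 487^2048 * 487^4096 * 487^65536 * 487^262144 * 487^8388608 = 884 (mod 895); answer 884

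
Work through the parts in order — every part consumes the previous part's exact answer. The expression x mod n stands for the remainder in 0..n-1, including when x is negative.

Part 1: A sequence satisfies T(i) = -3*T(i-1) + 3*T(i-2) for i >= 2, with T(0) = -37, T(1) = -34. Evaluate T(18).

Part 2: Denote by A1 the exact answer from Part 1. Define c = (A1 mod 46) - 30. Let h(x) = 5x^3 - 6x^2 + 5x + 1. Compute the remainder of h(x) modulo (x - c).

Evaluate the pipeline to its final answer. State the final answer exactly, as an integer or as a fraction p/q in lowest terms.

-18299

Part 1: T(2) = -3*(-34) + 3*(-37) = -9; iterating: T(2)=-9, T(3)=-75, T(4)=198, T(5)=-819, T(6)=3051, T(7)=-11610, T(8)=43983, T(9)=-166779, T(10)=632286, T(11)=-2397195, T(12)=9088443, T(13)=-34456914, T(14)=130636071, T(15)=-495278955, T(16)=1877745078, T(17)=-7119072099, T(18)=26990451531; answer 26990451531
Part 2: A1 = 26990451531; c = -15; remainder = value at the root: 5*(-15)^3 - 6*(-15)^2 + 5*(-15)^1 + 1 = (-16875) + (-1350) + (-75) + (1) = -18299; answer -18299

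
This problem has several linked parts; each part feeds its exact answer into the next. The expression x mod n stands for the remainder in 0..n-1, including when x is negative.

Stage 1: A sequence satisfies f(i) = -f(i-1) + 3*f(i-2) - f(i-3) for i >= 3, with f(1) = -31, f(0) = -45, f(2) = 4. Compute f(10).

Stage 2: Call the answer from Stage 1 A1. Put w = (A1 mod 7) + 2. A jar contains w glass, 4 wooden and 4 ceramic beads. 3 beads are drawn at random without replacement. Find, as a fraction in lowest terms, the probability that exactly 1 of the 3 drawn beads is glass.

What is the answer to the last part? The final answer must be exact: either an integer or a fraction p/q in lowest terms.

Stage 1: f(3) = -1*(4) + 3*(-31) - 1*(-45) = -52; iterating: f(3)=-52, f(4)=95, f(5)=-255, f(6)=592, f(7)=-1452, f(8)=3483, f(9)=-8431, f(10)=20332; answer 20332
Stage 2: A1 = 20332; w = 6; total draws C(14,3) = 364; favorable C(6,1)*C(8,2) = 168; P = 6/13; answer 6/13

6/13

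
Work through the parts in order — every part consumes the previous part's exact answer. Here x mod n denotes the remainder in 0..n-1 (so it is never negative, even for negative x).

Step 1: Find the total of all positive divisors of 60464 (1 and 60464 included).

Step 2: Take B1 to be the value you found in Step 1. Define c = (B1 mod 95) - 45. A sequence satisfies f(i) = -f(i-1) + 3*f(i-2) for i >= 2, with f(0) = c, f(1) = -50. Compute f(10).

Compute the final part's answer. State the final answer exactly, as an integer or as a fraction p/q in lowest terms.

57950

Step 1: 60464 = 2^4 * 3779; sigma = (1 + 2 + 4 + 8 + 16) * (1 + 3779) = 31 * 3780 = 117180; answer 117180
Step 2: B1 = 117180; c = 0; f(2) = -1*(-50) + 3*(0) = 50; iterating: f(2)=50, f(3)=-200, f(4)=350, f(5)=-950, f(6)=2000, f(7)=-4850, f(8)=10850, f(9)=-25400, f(10)=57950; answer 57950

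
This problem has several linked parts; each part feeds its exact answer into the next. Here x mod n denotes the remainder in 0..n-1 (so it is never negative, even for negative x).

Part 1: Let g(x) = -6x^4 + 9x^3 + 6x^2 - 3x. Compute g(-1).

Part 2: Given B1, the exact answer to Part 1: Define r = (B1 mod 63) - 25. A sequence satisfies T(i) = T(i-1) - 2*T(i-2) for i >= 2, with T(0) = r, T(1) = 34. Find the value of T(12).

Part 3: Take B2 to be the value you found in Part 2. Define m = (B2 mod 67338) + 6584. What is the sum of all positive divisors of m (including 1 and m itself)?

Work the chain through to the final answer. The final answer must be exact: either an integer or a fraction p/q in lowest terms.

15246

Part 1: -6*(-1)^4 + 9*(-1)^3 + 6*(-1)^2 - 3*(-1)^1 = (-6) + (-9) + (6) + (3) = -6; answer -6
Part 2: B1 = -6; r = 32; T(2) = 1*(34) - 2*(32) = -30; iterating: T(2)=-30, T(3)=-98, T(4)=-38, T(5)=158, T(6)=234, T(7)=-82, T(8)=-550, T(9)=-386, T(10)=714, T(11)=1486, T(12)=58; answer 58
Part 3: B2 = 58; m = 6642; 6642 = 2 * 3^4 * 41; sigma = (1 + 2) * (1 + 3 + 9 + 27 + 81) * (1 + 41) = 3 * 121 * 42 = 15246; answer 15246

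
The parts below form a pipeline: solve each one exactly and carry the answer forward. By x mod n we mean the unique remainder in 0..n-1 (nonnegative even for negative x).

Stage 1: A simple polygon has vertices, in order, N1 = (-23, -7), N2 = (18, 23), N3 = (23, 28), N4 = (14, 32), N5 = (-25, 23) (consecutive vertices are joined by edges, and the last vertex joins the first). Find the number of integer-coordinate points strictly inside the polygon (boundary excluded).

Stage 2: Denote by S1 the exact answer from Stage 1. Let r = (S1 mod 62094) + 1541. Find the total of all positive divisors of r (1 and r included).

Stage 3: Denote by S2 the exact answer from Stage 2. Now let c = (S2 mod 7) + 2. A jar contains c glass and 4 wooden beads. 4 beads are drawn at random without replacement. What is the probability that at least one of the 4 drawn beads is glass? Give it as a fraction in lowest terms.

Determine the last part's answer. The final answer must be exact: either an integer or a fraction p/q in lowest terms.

Stage 1: cross terms: (-23*23 - 18*-7)=-403, (18*28 - 23*23)=-25, (23*32 - 14*28)=344, (14*23 - -25*32)=1122, (-25*-7 - -23*23)=704; twice the area = |1742| = 1742; area = 871; boundary points = 1 + 5 + 1 + 3 + 2 = 12; strictly interior points = area - boundary/2 + 1 = 866; answer 866
Stage 2: S1 = 866; r = 2407; 2407 = 29 * 83; sigma = (1 + 29) * (1 + 83) = 30 * 84 = 2520; answer 2520
Stage 3: S2 = 2520; c = 2; total draws C(6,4) = 15; complement C(4,4) = 1; favorable 15 - 1 = 14; P = 14/15; answer 14/15

14/15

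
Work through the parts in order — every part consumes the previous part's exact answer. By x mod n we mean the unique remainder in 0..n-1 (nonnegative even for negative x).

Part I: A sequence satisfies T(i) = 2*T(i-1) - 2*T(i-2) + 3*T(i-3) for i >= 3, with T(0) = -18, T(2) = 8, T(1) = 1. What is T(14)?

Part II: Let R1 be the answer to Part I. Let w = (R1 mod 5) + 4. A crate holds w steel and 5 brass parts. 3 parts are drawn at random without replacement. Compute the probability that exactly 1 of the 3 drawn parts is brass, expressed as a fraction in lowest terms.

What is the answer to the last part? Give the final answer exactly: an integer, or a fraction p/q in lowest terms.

Part I: T(3) = 2*(8) - 2*(1) + 3*(-18) = -40; iterating: T(3)=-40, T(4)=-93, T(5)=-82, T(6)=-98, T(7)=-311, T(8)=-672, T(9)=-1016, T(10)=-1621, T(11)=-3226, T(12)=-6258, T(13)=-10927, T(14)=-19016; answer -19016
Part II: R1 = -19016; w = 8; total draws C(13,3) = 286; favorable C(5,1)*C(8,2) = 140; P = 70/143; answer 70/143

70/143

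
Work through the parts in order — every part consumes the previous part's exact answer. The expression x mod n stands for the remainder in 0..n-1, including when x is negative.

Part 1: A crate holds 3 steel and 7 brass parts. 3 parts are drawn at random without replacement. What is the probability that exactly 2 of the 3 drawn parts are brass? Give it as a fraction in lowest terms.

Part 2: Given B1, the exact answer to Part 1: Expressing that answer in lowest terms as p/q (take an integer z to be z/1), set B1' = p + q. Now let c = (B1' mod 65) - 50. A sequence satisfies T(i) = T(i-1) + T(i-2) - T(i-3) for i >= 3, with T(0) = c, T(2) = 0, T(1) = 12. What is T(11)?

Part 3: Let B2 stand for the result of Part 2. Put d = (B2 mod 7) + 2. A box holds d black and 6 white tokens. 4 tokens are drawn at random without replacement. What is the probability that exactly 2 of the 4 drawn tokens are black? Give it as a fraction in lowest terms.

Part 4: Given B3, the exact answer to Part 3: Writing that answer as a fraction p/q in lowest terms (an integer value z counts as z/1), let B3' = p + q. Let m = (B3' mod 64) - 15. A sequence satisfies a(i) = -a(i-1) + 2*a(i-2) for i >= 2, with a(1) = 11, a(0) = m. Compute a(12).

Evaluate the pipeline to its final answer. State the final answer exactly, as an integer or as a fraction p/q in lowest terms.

Part 1: total draws C(10,3) = 120; favorable C(7,2)*C(3,1) = 63; P = 21/40; answer 21/40
Part 2: B1 = 21/40; threaded value p + q = 61; c = 11; T(3) = 1*(0) + 1*(12) - 1*(11) = 1; iterating: T(3)=1, T(4)=-11, T(5)=-10, T(6)=-22, T(7)=-21, T(8)=-33, T(9)=-32, T(10)=-44, T(11)=-43; answer -43
Part 3: B2 = -43; d = 8; total draws C(14,4) = 1001; favorable C(8,2)*C(6,2) = 420; P = 60/143; answer 60/143
Part 4: B3 = 60/143; threaded value p + q = 203; m = -4; a(2) = -1*(11) + 2*(-4) = -19; iterating: a(2)=-19, a(3)=41, a(4)=-79, a(5)=161, a(6)=-319, a(7)=641, a(8)=-1279, a(9)=2561, a(10)=-5119, a(11)=10241, a(12)=-20479; answer -20479

-20479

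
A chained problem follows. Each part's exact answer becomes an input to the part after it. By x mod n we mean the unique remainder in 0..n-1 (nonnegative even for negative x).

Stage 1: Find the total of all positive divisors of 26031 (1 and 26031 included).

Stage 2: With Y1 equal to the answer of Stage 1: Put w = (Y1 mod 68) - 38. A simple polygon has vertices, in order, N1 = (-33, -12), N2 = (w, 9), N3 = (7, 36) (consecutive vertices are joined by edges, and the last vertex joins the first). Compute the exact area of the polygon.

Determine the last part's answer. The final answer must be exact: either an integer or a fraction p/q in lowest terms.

Stage 1: 26031 = 3 * 8677; sigma = (1 + 3) * (1 + 8677) = 4 * 8678 = 34712; answer 34712
Stage 2: Y1 = 34712; w = -6; cross terms: (-33*9 - -6*-12)=-369, (-6*36 - 7*9)=-279, (7*-12 - -33*36)=1104; twice the area = |456| = 456; area = 228; answer 228

228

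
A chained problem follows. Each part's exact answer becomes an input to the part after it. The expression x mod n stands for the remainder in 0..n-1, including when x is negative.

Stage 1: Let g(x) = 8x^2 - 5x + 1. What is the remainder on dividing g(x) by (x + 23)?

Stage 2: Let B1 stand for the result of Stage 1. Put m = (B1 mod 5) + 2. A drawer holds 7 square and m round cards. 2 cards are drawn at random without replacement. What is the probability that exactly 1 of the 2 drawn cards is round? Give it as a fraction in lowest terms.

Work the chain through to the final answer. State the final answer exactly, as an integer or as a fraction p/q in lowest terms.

35/66

Stage 1: remainder = value at the root: 8*(-23)^2 - 5*(-23)^1 + 1 = (4232) + (115) + (1) = 4348; answer 4348
Stage 2: B1 = 4348; m = 5; total draws C(12,2) = 66; favorable C(5,1)*C(7,1) = 35; P = 35/66; answer 35/66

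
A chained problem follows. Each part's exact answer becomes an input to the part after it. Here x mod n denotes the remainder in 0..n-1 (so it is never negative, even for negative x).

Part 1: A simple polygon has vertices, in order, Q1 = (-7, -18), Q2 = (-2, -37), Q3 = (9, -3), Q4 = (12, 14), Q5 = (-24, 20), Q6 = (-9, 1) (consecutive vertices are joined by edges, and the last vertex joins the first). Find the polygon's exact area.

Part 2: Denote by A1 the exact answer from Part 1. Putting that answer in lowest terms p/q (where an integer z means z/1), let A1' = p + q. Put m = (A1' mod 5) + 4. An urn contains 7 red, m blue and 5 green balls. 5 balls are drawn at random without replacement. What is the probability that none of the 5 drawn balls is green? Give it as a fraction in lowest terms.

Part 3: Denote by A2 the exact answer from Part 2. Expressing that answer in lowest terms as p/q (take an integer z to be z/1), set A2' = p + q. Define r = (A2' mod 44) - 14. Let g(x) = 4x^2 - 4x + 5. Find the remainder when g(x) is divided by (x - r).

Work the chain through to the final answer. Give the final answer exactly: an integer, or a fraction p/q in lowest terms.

Part 1: cross terms: (-7*-37 - -2*-18)=223, (-2*-3 - 9*-37)=339, (9*14 - 12*-3)=162, (12*20 - -24*14)=576, (-24*1 - -9*20)=156, (-9*-18 - -7*1)=169; twice the area = |1625| = 1625; area = 1625/2; answer 1625/2
Part 2: A1 = 1625/2; threaded value p + q = 1627; m = 6; total draws C(18,5) = 8568; favorable C(13,5) = 1287; P = 143/952; answer 143/952
Part 3: A2 = 143/952; threaded value p + q = 1095; r = 25; remainder = value at the root: 4*(25)^2 - 4*(25)^1 + 5 = (2500) + (-100) + (5) = 2405; answer 2405

2405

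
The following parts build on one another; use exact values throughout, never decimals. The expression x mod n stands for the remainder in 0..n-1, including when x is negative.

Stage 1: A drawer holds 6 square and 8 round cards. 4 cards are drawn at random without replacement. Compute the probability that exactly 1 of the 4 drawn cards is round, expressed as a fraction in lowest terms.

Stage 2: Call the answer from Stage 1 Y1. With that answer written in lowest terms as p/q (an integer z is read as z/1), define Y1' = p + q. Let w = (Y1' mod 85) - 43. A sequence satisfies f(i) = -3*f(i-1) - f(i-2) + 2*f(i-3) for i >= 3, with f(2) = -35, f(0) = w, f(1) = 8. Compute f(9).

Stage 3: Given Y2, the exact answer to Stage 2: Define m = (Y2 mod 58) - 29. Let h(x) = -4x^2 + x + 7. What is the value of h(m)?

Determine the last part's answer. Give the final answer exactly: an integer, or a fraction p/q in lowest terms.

-557

Stage 1: total draws C(14,4) = 1001; favorable C(8,1)*C(6,3) = 160; P = 160/1001; answer 160/1001
Stage 2: Y1 = 160/1001; threaded value p + q = 1161; w = 13; f(3) = -3*(-35) - 1*(8) + 2*(13) = 123; iterating: f(3)=123, f(4)=-318, f(5)=761, f(6)=-1719, f(7)=3760, f(8)=-8039, f(9)=16919; answer 16919
Stage 3: Y2 = 16919; m = 12; -4*(12)^2 + 1*(12)^1 + 7 = (-576) + (12) + (7) = -557; answer -557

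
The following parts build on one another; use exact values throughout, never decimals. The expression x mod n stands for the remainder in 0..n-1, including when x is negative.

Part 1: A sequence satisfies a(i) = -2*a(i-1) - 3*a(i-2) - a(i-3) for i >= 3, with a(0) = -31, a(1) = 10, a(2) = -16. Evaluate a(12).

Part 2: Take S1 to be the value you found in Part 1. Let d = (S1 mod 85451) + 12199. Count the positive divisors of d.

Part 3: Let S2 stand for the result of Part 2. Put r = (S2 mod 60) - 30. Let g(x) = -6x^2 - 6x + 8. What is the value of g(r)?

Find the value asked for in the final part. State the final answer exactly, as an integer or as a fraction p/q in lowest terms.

Part 1: a(3) = -2*(-16) - 3*(10) - 1*(-31) = 33; iterating: a(3)=33, a(4)=-28, a(5)=-27, a(6)=105, a(7)=-101, a(8)=-86, a(9)=370, a(10)=-381, a(11)=-262, a(12)=1297; answer 1297
Part 2: S1 = 1297; d = 13496; 13496 = 2^3 * 7 * 241; number of divisors = (3+1) * (1+1) * (1+1) = 16; answer 16
Part 3: S2 = 16; r = -14; -6*(-14)^2 - 6*(-14)^1 + 8 = (-1176) + (84) + (8) = -1084; answer -1084

-1084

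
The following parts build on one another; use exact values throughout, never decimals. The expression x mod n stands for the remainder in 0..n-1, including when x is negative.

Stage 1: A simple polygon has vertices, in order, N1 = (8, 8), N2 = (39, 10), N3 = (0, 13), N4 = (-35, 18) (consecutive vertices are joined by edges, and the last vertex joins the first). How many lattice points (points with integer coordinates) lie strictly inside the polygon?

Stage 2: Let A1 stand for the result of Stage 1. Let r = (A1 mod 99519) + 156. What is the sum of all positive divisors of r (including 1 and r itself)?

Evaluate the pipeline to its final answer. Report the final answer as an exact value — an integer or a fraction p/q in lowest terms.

Stage 1: cross terms: (8*10 - 39*8)=-232, (39*13 - 0*10)=507, (0*18 - -35*13)=455, (-35*8 - 8*18)=-424; twice the area = |306| = 306; area = 153; boundary points = 1 + 3 + 5 + 1 = 10; strictly interior points = area - boundary/2 + 1 = 149; answer 149
Stage 2: A1 = 149; r = 305; 305 = 5 * 61; sigma = (1 + 5) * (1 + 61) = 6 * 62 = 372; answer 372

372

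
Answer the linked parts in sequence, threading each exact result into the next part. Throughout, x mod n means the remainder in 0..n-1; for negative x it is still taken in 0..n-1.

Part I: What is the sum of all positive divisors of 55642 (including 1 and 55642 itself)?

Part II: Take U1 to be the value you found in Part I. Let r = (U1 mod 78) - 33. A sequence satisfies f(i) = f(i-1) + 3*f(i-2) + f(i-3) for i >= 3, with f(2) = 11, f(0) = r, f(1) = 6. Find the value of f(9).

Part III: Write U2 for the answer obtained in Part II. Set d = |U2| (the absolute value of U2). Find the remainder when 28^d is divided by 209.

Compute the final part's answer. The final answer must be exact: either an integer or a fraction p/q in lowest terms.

Part I: 55642 = 2 * 43 * 647; sigma = (1 + 2) * (1 + 43) * (1 + 647) = 3 * 44 * 648 = 85536; answer 85536
Part II: U1 = 85536; r = 15; f(3) = 1*(11) + 3*(6) + 1*(15) = 44; iterating: f(3)=44, f(4)=83, f(5)=226, f(6)=519, f(7)=1280, f(8)=3063, f(9)=7422; answer 7422
Part III: U2 = 7422; d = 7422; squarings mod 209: 28^1=28, 28^2=157, 28^4=196, 28^8=169, 28^16=137, 28^32=168, 28^64=9, 28^128=81, 28^256=82, 28^512=36, 28^1024=42, 28^2048=92, 28^4096=104; 28^7422 = 28^2 * 28^4 * 28^8 * 28^16 * 28^32 * 28^64 * 28^128 * 28^1024 * 28^2048 * 28^4096 = 201 (mod 209); answer 201

201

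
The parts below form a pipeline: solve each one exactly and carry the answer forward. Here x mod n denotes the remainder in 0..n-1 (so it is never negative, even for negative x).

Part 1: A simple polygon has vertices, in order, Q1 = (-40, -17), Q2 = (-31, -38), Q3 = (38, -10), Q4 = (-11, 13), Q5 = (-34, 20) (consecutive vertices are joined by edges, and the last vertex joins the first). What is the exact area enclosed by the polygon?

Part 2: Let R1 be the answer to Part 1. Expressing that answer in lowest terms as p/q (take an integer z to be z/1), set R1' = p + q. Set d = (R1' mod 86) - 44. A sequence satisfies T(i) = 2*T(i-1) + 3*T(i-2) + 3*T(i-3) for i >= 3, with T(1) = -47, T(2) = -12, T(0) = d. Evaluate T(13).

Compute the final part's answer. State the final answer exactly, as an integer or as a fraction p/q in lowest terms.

Part 1: cross terms: (-40*-38 - -31*-17)=993, (-31*-10 - 38*-38)=1754, (38*13 - -11*-10)=384, (-11*20 - -34*13)=222, (-34*-17 - -40*20)=1378; twice the area = |4731| = 4731; area = 4731/2; answer 4731/2
Part 2: R1 = 4731/2; threaded value p + q = 4733; d = -41; T(3) = 2*(-12) + 3*(-47) + 3*(-41) = -288; iterating: T(3)=-288, T(4)=-753, T(5)=-2406, T(6)=-7935, T(7)=-25347, T(8)=-81717, T(9)=-263280, T(10)=-847752, T(11)=-2730495, T(12)=-8794086, T(13)=-28322913; answer -28322913

-28322913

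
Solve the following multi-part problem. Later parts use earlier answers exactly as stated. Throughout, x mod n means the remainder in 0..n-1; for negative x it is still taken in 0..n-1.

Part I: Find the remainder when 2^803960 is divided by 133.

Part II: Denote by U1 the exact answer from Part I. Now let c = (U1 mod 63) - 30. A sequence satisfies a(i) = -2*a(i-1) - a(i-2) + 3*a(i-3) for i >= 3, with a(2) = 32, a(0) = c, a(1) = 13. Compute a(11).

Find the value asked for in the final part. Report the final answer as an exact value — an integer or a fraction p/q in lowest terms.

-3533

Part I: squarings mod 133: 2^1=2, 2^2=4, 2^4=16, 2^8=123, 2^16=100, 2^32=25, 2^64=93, 2^128=4, 2^256=16, 2^512=123, 2^1024=100, 2^2048=25, 2^4096=93, 2^8192=4, 2^16384=16, 2^32768=123, 2^65536=100, 2^131072=25, 2^262144=93, 2^524288=4; 2^803960 = 2^8 * 2^16 * 2^32 * 2^64 * 2^1024 * 2^16384 * 2^262144 * 2^524288 = 123 (mod 133); answer 123
Part II: U1 = 123; c = 30; a(3) = -2*(32) - 1*(13) + 3*(30) = 13; iterating: a(3)=13, a(4)=-19, a(5)=121, a(6)=-184, a(7)=190, a(8)=167, a(9)=-1076, a(10)=2555, a(11)=-3533; answer -3533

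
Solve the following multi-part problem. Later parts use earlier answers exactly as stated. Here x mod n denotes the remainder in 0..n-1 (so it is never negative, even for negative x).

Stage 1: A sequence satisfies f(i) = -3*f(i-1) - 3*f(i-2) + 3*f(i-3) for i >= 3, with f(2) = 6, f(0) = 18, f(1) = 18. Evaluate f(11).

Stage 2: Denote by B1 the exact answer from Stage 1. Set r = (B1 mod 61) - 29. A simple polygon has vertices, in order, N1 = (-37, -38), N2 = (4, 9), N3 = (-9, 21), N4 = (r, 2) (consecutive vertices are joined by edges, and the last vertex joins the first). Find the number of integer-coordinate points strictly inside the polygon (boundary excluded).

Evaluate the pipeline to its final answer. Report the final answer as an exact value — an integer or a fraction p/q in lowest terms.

Stage 1: f(3) = -3*(6) - 3*(18) + 3*(18) = -18; iterating: f(3)=-18, f(4)=90, f(5)=-198, f(6)=270, f(7)=54, f(8)=-1566, f(9)=5346, f(10)=-11178, f(11)=12798; answer 12798
Stage 2: B1 = 12798; r = 20; cross terms: (-37*9 - 4*-38)=-181, (4*21 - -9*9)=165, (-9*2 - 20*21)=-438, (20*-38 - -37*2)=-686; twice the area = |-1140| = 1140; area = 570; boundary points = 1 + 1 + 1 + 1 = 4; strictly interior points = area - boundary/2 + 1 = 569; answer 569

569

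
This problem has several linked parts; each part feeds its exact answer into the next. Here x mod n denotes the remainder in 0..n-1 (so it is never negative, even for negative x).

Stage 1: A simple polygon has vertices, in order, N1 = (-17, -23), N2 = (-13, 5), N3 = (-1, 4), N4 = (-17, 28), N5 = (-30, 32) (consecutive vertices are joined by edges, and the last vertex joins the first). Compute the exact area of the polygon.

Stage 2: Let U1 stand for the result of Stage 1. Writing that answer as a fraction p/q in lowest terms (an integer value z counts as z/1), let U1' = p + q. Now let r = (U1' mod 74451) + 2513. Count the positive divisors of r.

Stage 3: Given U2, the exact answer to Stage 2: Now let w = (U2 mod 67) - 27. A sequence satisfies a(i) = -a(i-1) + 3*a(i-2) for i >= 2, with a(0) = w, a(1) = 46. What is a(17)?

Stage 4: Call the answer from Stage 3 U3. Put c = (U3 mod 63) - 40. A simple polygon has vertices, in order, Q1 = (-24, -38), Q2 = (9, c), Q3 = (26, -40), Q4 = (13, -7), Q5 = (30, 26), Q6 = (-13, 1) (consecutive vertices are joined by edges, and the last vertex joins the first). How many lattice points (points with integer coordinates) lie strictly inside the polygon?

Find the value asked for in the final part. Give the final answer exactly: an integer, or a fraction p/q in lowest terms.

Stage 1: cross terms: (-17*5 - -13*-23)=-384, (-13*4 - -1*5)=-47, (-1*28 - -17*4)=40, (-17*32 - -30*28)=296, (-30*-23 - -17*32)=1234; twice the area = |1139| = 1139; area = 1139/2; answer 1139/2
Stage 2: U1 = 1139/2; threaded value p + q = 1141; r = 3654; 3654 = 2 * 3^2 * 7 * 29; number of divisors = (1+1) * (2+1) * (1+1) * (1+1) = 24; answer 24
Stage 3: U2 = 24; w = -3; a(2) = -1*(46) + 3*(-3) = -55; iterating: a(2)=-55, a(3)=193, a(4)=-358, a(5)=937, a(6)=-2011, a(7)=4822, a(8)=-10855, a(9)=25321, a(10)=-57886, a(11)=133849, a(12)=-307507, a(13)=709054, a(14)=-1631575, a(15)=3758737, a(16)=-8653462, a(17)=19929673; answer 19929673
Stage 4: U3 = 19929673; c = -39; cross terms: (-24*-39 - 9*-38)=1278, (9*-40 - 26*-39)=654, (26*-7 - 13*-40)=338, (13*26 - 30*-7)=548, (30*1 - -13*26)=368, (-13*-38 - -24*1)=518; twice the area = |3704| = 3704; area = 1852; boundary points = 1 + 1 + 1 + 1 + 1 + 1 = 6; strictly interior points = area - boundary/2 + 1 = 1850; answer 1850

1850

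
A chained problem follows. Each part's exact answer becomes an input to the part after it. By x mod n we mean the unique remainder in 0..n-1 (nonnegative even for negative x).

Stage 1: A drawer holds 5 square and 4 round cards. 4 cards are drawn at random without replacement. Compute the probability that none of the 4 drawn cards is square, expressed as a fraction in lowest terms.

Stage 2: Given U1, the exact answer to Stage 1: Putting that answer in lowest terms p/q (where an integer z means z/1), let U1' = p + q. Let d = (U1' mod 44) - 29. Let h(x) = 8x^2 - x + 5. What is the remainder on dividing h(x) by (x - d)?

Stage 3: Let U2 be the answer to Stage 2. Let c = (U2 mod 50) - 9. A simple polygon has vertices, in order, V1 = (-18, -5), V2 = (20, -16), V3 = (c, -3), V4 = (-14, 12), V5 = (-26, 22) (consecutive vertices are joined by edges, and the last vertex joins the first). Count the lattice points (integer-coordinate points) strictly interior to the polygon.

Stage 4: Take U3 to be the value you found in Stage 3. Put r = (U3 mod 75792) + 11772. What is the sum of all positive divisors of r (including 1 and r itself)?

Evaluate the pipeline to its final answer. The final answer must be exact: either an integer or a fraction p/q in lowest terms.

Stage 1: total draws C(9,4) = 126; favorable C(4,4) = 1; P = 1/126; answer 1/126
Stage 2: U1 = 1/126; threaded value p + q = 127; d = 10; remainder = value at the root: 8*(10)^2 - 1*(10)^1 + 5 = (800) + (-10) + (5) = 795; answer 795
Stage 3: U2 = 795; c = 36; cross terms: (-18*-16 - 20*-5)=388, (20*-3 - 36*-16)=516, (36*12 - -14*-3)=390, (-14*22 - -26*12)=4, (-26*-5 - -18*22)=526; twice the area = |1824| = 1824; area = 912; boundary points = 1 + 1 + 5 + 2 + 1 = 10; strictly interior points = area - boundary/2 + 1 = 908; answer 908
Stage 4: U3 = 908; r = 12680; 12680 = 2^3 * 5 * 317; sigma = (1 + 2 + 4 + 8) * (1 + 5) * (1 + 317) = 15 * 6 * 318 = 28620; answer 28620

28620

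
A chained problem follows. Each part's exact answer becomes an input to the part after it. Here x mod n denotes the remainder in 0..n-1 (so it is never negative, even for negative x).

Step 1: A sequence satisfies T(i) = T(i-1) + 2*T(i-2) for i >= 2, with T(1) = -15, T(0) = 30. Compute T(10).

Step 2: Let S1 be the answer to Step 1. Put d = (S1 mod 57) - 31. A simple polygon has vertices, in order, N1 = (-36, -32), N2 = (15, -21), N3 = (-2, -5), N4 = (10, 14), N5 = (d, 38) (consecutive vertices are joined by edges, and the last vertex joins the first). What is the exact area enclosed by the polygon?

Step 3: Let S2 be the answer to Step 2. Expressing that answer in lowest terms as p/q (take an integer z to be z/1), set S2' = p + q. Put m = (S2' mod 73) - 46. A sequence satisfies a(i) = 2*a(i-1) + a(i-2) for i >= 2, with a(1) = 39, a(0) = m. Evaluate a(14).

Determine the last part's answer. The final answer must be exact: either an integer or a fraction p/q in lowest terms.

3284342

Step 1: T(2) = 1*(-15) + 2*(30) = 45; iterating: T(2)=45, T(3)=15, T(4)=105, T(5)=135, T(6)=345, T(7)=615, T(8)=1305, T(9)=2535, T(10)=5145; answer 5145
Step 2: S1 = 5145; d = -16; cross terms: (-36*-21 - 15*-32)=1236, (15*-5 - -2*-21)=-117, (-2*14 - 10*-5)=22, (10*38 - -16*14)=604, (-16*-32 - -36*38)=1880; twice the area = |3625| = 3625; area = 3625/2; answer 3625/2
Step 3: S2 = 3625/2; threaded value p + q = 3627; m = 4; a(2) = 2*(39) + 1*(4) = 82; iterating: a(2)=82, a(3)=203, a(4)=488, a(5)=1179, a(6)=2846, a(7)=6871, a(8)=16588, a(9)=40047, a(10)=96682, a(11)=233411, a(12)=563504, a(13)=1360419, a(14)=3284342; answer 3284342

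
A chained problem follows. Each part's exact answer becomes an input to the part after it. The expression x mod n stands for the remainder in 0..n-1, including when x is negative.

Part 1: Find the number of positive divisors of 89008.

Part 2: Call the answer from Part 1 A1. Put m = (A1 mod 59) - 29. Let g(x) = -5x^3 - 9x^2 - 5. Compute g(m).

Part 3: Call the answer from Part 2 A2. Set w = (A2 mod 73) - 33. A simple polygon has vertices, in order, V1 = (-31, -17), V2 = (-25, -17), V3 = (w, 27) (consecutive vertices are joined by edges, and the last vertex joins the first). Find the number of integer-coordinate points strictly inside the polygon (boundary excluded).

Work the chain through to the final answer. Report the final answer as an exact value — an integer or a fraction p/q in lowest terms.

Part 1: 89008 = 2^4 * 5563; number of divisors = (4+1) * (1+1) = 10; answer 10
Part 2: A1 = 10; m = -19; -5*(-19)^3 - 9*(-19)^2 - 5 = (34295) + (-3249) + (-5) = 31041; answer 31041
Part 3: A2 = 31041; w = -17; cross terms: (-31*-17 - -25*-17)=102, (-25*27 - -17*-17)=-964, (-17*-17 - -31*27)=1126; twice the area = |264| = 264; area = 132; boundary points = 6 + 4 + 2 = 12; strictly interior points = area - boundary/2 + 1 = 127; answer 127

127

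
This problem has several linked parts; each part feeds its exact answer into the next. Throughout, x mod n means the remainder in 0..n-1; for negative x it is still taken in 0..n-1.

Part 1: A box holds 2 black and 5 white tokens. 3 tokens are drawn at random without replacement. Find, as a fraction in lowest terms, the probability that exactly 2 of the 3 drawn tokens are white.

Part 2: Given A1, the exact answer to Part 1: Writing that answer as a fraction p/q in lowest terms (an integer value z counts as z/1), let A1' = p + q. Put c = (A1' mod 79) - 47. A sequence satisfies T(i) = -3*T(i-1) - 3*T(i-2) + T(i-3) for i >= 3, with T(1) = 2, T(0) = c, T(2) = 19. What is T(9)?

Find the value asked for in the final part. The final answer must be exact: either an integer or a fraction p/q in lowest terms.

6822

Part 1: total draws C(7,3) = 35; favorable C(5,2)*C(2,1) = 20; P = 4/7; answer 4/7
Part 2: A1 = 4/7; threaded value p + q = 11; c = -36; T(3) = -3*(19) - 3*(2) + 1*(-36) = -99; iterating: T(3)=-99, T(4)=242, T(5)=-410, T(6)=405, T(7)=257, T(8)=-2396, T(9)=6822; answer 6822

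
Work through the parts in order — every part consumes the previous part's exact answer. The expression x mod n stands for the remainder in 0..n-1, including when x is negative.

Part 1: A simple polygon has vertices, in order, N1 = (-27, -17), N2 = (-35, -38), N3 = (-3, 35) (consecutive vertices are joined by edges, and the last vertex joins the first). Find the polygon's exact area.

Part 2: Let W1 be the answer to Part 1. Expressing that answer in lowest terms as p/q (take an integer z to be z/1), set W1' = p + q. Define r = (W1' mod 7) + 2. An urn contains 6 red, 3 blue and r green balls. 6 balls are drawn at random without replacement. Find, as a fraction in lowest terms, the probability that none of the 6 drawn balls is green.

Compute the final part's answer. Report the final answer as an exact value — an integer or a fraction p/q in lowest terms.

Part 1: cross terms: (-27*-38 - -35*-17)=431, (-35*35 - -3*-38)=-1339, (-3*-17 - -27*35)=996; twice the area = |88| = 88; area = 44; answer 44
Part 2: W1 = 44; threaded value p + q = 45; r = 5; total draws C(14,6) = 3003; favorable C(9,6) = 84; P = 4/143; answer 4/143

4/143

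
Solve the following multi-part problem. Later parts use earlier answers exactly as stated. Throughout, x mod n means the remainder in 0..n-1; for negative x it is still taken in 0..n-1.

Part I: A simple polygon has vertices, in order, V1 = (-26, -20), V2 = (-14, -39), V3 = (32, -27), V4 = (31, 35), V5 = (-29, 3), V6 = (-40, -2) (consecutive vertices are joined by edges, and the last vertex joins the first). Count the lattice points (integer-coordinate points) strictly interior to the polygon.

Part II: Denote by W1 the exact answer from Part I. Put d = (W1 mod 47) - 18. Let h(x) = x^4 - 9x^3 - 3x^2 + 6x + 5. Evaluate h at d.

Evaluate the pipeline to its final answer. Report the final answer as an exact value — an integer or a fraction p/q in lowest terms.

-339

Part I: cross terms: (-26*-39 - -14*-20)=734, (-14*-27 - 32*-39)=1626, (32*35 - 31*-27)=1957, (31*3 - -29*35)=1108, (-29*-2 - -40*3)=178, (-40*-20 - -26*-2)=748; twice the area = |6351| = 6351; area = 6351/2; boundary points = 1 + 2 + 1 + 4 + 1 + 2 = 11; strictly interior points = area - boundary/2 + 1 = 3171; answer 3171
Part II: W1 = 3171; d = 4; 1*(4)^4 - 9*(4)^3 - 3*(4)^2 + 6*(4)^1 + 5 = (256) + (-576) + (-48) + (24) + (5) = -339; answer -339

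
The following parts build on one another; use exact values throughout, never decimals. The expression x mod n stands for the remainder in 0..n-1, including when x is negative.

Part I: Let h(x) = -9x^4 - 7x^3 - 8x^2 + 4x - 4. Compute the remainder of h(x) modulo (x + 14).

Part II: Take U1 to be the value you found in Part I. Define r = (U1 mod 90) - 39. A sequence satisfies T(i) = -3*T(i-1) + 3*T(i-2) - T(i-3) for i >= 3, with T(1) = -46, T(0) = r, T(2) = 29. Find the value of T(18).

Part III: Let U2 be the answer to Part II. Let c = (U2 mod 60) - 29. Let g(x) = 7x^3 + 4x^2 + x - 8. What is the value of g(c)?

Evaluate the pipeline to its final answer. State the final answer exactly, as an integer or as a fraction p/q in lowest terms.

-54428

Part I: remainder = value at the root: -9*(-14)^4 - 7*(-14)^3 - 8*(-14)^2 + 4*(-14)^1 - 4 = (-345744) + (19208) + (-1568) + (-56) + (-4) = -328164; answer -328164
Part II: U1 = -328164; r = 27; T(3) = -3*(29) + 3*(-46) - 1*(27) = -252; iterating: T(3)=-252, T(4)=889, T(5)=-3452, T(6)=13275, T(7)=-51070, T(8)=196487, T(9)=-755946, T(10)=2908369, T(11)=-11189432, T(12)=43049349, T(13)=-165624712, T(14)=637211615, T(15)=-2451558330, T(16)=9431934547, T(17)=-36287690246, T(18)=139610432709; answer 139610432709
Part III: U2 = 139610432709; c = -20; 7*(-20)^3 + 4*(-20)^2 + 1*(-20)^1 - 8 = (-56000) + (1600) + (-20) + (-8) = -54428; answer -54428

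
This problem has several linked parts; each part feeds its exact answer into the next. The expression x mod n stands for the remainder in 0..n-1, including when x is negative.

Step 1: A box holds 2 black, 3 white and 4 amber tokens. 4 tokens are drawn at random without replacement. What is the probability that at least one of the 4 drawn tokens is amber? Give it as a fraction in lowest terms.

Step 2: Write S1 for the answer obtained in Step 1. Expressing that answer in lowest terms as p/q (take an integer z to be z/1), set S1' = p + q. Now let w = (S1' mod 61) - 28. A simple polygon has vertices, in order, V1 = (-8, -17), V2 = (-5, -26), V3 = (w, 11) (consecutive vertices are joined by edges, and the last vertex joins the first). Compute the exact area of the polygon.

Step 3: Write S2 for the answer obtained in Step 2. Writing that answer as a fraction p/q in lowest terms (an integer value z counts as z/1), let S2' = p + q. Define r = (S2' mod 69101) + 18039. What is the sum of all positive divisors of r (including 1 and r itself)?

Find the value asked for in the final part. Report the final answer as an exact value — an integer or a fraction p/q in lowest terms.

Step 1: total draws C(9,4) = 126; complement C(5,4) = 5; favorable 126 - 5 = 121; P = 121/126; answer 121/126
Step 2: S1 = 121/126; threaded value p + q = 247; w = -25; cross terms: (-8*-26 - -5*-17)=123, (-5*11 - -25*-26)=-705, (-25*-17 - -8*11)=513; twice the area = |-69| = 69; area = 69/2; answer 69/2
Step 3: S2 = 69/2; threaded value p + q = 71; r = 18110; 18110 = 2 * 5 * 1811; sigma = (1 + 2) * (1 + 5) * (1 + 1811) = 3 * 6 * 1812 = 32616; answer 32616

32616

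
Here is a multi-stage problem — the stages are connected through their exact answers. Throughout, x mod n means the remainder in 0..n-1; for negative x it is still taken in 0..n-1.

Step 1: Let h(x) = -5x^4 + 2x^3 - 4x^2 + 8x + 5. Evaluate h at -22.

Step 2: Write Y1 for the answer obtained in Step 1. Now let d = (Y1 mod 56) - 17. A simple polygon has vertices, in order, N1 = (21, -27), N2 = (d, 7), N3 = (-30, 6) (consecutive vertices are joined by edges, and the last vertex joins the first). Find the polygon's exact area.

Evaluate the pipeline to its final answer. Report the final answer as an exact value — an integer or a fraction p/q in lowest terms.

Step 1: -5*(-22)^4 + 2*(-22)^3 - 4*(-22)^2 + 8*(-22)^1 + 5 = (-1171280) + (-21296) + (-1936) + (-176) + (5) = -1194683; answer -1194683
Step 2: Y1 = -1194683; d = 4; cross terms: (21*7 - 4*-27)=255, (4*6 - -30*7)=234, (-30*-27 - 21*6)=684; twice the area = |1173| = 1173; area = 1173/2; answer 1173/2

1173/2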